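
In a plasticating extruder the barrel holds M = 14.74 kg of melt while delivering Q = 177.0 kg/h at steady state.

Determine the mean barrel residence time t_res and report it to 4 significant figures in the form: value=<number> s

value=299.8 s

Throughput in SI: Q_s = 177.0 kg/h ÷ 3600 s/h = 0.0491667 kg/s
t_res = M / Q_s = 14.74 ÷ 0.0491667 = 299.797 s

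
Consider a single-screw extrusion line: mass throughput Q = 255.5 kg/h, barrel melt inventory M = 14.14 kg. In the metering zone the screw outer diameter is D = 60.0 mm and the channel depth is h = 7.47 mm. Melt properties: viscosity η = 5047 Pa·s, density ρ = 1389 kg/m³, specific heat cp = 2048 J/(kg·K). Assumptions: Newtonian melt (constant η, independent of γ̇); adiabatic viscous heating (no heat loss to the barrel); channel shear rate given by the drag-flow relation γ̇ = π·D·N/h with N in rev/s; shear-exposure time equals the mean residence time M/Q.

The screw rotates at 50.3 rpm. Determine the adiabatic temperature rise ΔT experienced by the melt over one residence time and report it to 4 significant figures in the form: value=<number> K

Q_s = Q / 3600 = 255.5 / 3600 = 0.0709722 kg/s
t_res = M / Q_s = 14.14 ÷ 0.0709722 = 199.233 s
D = 60.0 mm = 0.06 m;  h = 7.47 mm = 0.00747 m;  N = 50.3 rpm / 60 = 0.838333 rev/s
γ̇ = π·D·N / h = π · 0.06 · 0.838333 / 0.00747 = 21.1542 s⁻¹
ΔT = η·γ̇²·t_res / (ρ·cp) = 5047 · (21.1542)² · 199.233 / (1389 · 2048) = 158.182 K

value=158.2 K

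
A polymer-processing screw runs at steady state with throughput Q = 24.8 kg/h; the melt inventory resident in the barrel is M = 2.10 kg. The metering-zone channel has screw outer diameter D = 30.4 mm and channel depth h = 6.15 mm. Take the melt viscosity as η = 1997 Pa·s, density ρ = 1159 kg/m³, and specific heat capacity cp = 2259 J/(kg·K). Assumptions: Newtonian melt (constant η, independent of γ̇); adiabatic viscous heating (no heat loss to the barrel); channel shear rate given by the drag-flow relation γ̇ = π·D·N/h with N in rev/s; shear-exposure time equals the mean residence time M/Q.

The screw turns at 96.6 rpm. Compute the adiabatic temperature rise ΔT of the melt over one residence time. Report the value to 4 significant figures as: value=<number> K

Throughput in SI: Q_s = 24.8 kg/h ÷ 3600 s/h = 0.00688889 kg/s
Mean residence time: t_res = M/Q_s = 2.10 kg / 0.00688889 kg/s = 304.839 s
Geometry in metres: D = 30.4 mm → 0.0304 m, h = 6.15 mm → 0.00615 m; screw speed N = 96.6 rpm = 1.61 rev/s
γ̇ = π D N / h = (π)(0.0304)(1.61) / 0.00615 = 25.002 s⁻¹
ΔT = η·γ̇²·t_res/(ρ·cp) = [1997 × 25.002² × 304.839] / [1159 × 2259] = 145.344 K

value=145.3 K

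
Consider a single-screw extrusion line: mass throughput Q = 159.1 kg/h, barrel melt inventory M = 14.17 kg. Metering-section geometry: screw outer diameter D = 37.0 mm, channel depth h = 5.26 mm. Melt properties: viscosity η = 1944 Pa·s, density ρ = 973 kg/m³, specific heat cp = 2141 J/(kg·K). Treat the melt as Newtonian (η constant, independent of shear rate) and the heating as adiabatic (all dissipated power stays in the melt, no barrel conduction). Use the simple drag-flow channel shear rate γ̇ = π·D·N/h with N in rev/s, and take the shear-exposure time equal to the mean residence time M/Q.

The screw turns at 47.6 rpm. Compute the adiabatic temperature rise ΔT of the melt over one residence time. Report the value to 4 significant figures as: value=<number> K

value=91.96 K

Throughput in SI: Q_s = 159.1 kg/h ÷ 3600 s/h = 0.0441944 kg/s
t_res = M / Q_s = 14.17 / 0.0441944 = 320.629 s
D = 37.0 mm = 0.037 m;  h = 5.26 mm = 0.00526 m;  N = 47.6 rpm / 60 = 0.793333 rev/s
γ̇ = π·D·N / h = π · 0.037 · 0.793333 / 0.00526 = 17.5316 s⁻¹
Adiabatic rise: ΔT = η γ̇² t_res / (ρ cp) = 1944·(17.5316)²·320.629 / (973·2141) = 91.9628 K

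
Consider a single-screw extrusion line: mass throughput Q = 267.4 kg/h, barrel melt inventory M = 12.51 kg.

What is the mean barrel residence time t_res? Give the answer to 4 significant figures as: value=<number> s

Convert throughput: Q = 267.4 kg/h = 267.4/3600 = 0.0742778 kg/s
Mean residence time: t_res = M/Q_s = 12.51 kg / 0.0742778 kg/s = 168.422 s

value=168.4 s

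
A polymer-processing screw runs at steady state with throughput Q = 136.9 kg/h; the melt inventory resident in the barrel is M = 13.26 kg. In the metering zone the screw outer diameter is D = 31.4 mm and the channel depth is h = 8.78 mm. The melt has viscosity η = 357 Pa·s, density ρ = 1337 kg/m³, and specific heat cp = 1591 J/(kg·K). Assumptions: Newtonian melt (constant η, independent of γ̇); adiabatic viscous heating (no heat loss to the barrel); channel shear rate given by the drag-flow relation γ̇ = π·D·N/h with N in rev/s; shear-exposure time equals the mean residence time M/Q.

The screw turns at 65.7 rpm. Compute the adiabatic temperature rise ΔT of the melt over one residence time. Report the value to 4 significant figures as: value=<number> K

value=8.857 K

Q_s = Q / 3600 = 136.9 / 3600 = 0.0380278 kg/s
t_res = M / Q_s = 13.26 ÷ 0.0380278 = 348.692 s
D = 31.4 mm = 0.0314 m;  h = 8.78 mm = 0.00878 m;  N = 65.7 rpm / 60 = 1.095 rev/s
Shear rate: γ̇ = πDN/h = π·0.0314·1.095/0.00878 = 12.3027 s⁻¹
ΔT = η·γ̇²·t_res / (ρ·cp) = 357 · (12.3027)² · 348.692 / (1337 · 1591) = 8.85742 K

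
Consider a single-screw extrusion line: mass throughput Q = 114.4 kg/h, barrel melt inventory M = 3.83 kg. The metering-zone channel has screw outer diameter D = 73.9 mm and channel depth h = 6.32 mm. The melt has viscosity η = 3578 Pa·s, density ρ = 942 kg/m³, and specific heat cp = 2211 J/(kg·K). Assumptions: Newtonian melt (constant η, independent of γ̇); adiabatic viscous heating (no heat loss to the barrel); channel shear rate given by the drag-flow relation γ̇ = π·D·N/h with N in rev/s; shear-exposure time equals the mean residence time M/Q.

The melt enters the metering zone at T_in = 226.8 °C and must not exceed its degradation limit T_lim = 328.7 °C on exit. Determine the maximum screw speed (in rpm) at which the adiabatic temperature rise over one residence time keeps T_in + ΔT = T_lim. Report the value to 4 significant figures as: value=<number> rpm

value=36.23 rpm

Q_s = Q / 3600 = 114.4 / 3600 = 0.0317778 kg/s
t_res = M / Q_s = 3.83 ÷ 0.0317778 = 120.524 s
D = 73.9 mm = 0.0739 m;  h = 6.32 mm = 0.00632 m
Allowable rise: ΔT_a = T_lim − T_in = 328.7 − 226.8 = 101.9 K
γ̇_max² = ΔT_a·ρ·cp / (η·t_res) = [101.9 × 942 × 2211] / [3578 × 120.524] = 492.151 s⁻²
γ̇_max = sqrt(492.151) = 22.1845 s⁻¹
N_max = γ̇_max·h / (π·D) = 22.1845 · 0.00632 / (π · 0.0739) = 0.60391 rev/s = 36.2346 rpm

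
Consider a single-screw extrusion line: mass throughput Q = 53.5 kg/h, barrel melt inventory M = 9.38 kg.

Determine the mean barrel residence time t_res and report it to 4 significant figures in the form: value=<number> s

Q_s = Q / 3600 = 53.5 / 3600 = 0.0148611 kg/s
Mean residence time: t_res = M/Q_s = 9.38 kg / 0.0148611 kg/s = 631.178 s

value=631.2 s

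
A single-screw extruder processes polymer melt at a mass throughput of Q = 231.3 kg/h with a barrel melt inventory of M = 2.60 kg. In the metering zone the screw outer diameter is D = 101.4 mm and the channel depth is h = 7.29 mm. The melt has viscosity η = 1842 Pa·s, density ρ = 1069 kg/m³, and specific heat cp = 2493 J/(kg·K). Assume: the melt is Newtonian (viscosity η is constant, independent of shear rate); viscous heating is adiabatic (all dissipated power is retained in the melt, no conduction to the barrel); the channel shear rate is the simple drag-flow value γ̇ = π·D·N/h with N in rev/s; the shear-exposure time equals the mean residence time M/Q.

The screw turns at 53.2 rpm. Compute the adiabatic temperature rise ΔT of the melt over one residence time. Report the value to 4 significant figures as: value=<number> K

value=41.99 K

Q_s = Q / 3600 = 231.3 / 3600 = 0.06425 kg/s
t_res = M / Q_s = 2.60 ÷ 0.06425 = 40.4669 s
Convert to SI: D = 0.1014 m, h = 0.00729 m, N = 53.2/60 = 0.886667 rev/s
γ̇ = π D N / h = (π)(0.1014)(0.886667) / 0.00729 = 38.7454 s⁻¹
ΔT = η·γ̇²·t_res/(ρ·cp) = [1842 × 38.7454² × 40.4669] / [1069 × 2493] = 41.9886 K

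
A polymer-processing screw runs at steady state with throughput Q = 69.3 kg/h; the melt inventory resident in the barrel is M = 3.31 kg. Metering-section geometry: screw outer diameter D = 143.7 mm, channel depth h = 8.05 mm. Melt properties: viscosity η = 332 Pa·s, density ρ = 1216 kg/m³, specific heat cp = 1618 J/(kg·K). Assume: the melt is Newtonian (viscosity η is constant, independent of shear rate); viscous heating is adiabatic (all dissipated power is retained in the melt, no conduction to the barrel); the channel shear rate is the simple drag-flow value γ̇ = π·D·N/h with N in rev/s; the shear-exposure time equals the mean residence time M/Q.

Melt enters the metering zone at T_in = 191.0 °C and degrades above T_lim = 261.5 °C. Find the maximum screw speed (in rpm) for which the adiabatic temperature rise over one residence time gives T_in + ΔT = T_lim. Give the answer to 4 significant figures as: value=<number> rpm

Convert throughput: Q = 69.3 kg/h = 69.3/3600 = 0.01925 kg/s
Mean residence time: t_res = M/Q_s = 3.31 kg / 0.01925 kg/s = 171.948 s
Convert to metres: D = 0.1437 m, h = 0.00805 m
ΔT_a = T_lim − T_in = 261.5 °C − 191.0 °C = 70.5 K
Invert ΔT = ηγ̇²t_res/(ρcp) for γ̇: γ̇_max² = ΔT_a ρ cp / (η t_res) = 70.5·1216·1618 / (332·171.948) = 2429.77 s⁻²
γ̇_max = sqrt(2429.77) = 49.2927 s⁻¹
N_max = γ̇_max·h / (π·D) = 49.2927 · 0.00805 / (π · 0.1437) = 0.878966 rev/s = 52.738 rpm

value=52.74 rpm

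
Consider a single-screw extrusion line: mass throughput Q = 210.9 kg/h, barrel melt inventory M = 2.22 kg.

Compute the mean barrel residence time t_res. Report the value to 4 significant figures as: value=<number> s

value=37.89 s

Throughput in SI: Q_s = 210.9 kg/h ÷ 3600 s/h = 0.0585833 kg/s
t_res = M / Q_s = 2.22 / 0.0585833 = 37.8947 s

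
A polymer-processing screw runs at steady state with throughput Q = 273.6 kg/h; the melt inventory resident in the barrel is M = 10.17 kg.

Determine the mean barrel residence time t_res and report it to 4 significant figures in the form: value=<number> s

Convert throughput: Q = 273.6 kg/h = 273.6/3600 = 0.076 kg/s
Mean residence time: t_res = M/Q_s = 10.17 kg / 0.076 kg/s = 133.816 s

value=133.8 s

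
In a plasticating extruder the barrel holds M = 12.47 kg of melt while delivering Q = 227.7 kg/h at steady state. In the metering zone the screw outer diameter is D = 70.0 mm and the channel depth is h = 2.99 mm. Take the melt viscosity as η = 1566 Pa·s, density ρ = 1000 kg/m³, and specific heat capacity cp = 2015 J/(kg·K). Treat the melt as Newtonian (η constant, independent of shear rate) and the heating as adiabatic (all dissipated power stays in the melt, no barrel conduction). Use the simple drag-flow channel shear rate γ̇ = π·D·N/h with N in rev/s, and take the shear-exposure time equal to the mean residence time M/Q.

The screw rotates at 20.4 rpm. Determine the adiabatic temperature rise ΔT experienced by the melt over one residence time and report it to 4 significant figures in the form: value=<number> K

value=95.82 K

Convert throughput: Q = 227.7 kg/h = 227.7/3600 = 0.06325 kg/s
Mean residence time: t_res = M/Q_s = 12.47 kg / 0.06325 kg/s = 197.154 s
Convert to SI: D = 0.07 m, h = 0.00299 m, N = 20.4/60 = 0.34 rev/s
γ̇ = π D N / h = (π)(0.07)(0.34) / 0.00299 = 25.0067 s⁻¹
ΔT = η·γ̇²·t_res / (ρ·cp) = 1566 · (25.0067)² · 197.154 / (1000 · 2015) = 95.8151 K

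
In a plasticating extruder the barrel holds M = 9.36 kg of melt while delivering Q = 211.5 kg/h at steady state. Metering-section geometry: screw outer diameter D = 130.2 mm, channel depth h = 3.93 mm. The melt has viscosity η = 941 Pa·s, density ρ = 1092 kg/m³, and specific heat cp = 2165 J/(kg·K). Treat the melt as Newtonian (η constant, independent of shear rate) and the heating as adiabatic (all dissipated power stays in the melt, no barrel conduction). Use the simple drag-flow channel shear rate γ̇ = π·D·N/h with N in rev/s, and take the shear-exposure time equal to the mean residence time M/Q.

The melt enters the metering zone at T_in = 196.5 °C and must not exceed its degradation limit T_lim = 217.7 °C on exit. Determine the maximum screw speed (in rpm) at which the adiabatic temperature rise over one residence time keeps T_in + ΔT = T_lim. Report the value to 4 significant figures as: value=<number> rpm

Convert throughput: Q = 211.5 kg/h = 211.5/3600 = 0.05875 kg/s
t_res = M / Q_s = 9.36 ÷ 0.05875 = 159.319 s
Geometry in SI: D = 130.2 mm → 0.1302 m, h = 3.93 mm → 0.00393 m
Allowable rise: ΔT_a = T_lim − T_in = 217.7 − 196.5 = 21.2 K
γ̇_max² = ΔT_a·ρ·cp/(η·t_res) = 21.2·1092·2165/(941·159.319) = 334.317 s⁻²
Take the square root: γ̇_max = √(334.317) = 18.2843 s⁻¹
N_max = γ̇_max h / (πD) = 18.2843·0.00393/(π·0.1302) = 0.175675 rev/s → ×60 = 10.5405 rpm

value=10.54 rpm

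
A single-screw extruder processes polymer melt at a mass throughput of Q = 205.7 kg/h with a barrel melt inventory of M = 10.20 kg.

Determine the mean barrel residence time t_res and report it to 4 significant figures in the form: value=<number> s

value=178.5 s

Throughput in SI: Q_s = 205.7 kg/h ÷ 3600 s/h = 0.0571389 kg/s
Mean residence time: t_res = M/Q_s = 10.20 kg / 0.0571389 kg/s = 178.512 s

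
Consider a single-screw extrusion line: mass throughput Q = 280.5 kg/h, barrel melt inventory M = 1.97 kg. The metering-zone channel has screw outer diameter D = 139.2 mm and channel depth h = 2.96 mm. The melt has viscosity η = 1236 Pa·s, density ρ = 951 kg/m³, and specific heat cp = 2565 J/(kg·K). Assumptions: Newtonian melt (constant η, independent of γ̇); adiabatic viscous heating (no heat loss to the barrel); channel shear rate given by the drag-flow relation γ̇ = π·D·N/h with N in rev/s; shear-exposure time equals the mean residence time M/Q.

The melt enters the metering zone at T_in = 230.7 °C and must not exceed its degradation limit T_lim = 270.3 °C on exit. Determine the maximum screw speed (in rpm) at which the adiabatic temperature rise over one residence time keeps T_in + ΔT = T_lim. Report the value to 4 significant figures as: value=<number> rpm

Convert throughput: Q = 280.5 kg/h = 280.5/3600 = 0.0779167 kg/s
Mean residence time: t_res = M/Q_s = 1.97 kg / 0.0779167 kg/s = 25.2834 s
D = 139.2 mm = 0.1392 m;  h = 2.96 mm = 0.00296 m
ΔT_a = T_lim − T_in = 270.3 − 230.7 = 39.6 K
γ̇_max² = ΔT_a·ρ·cp/(η·t_res) = 39.6·951·2565/(1236·25.2834) = 3091.07 s⁻²
γ̇_max = √3091.07 = 55.5974 s⁻¹
N_max = γ̇_max h / (πD) = 55.5974·0.00296/(π·0.1392) = 0.37632 rev/s → ×60 = 22.5792 rpm

value=22.58 rpm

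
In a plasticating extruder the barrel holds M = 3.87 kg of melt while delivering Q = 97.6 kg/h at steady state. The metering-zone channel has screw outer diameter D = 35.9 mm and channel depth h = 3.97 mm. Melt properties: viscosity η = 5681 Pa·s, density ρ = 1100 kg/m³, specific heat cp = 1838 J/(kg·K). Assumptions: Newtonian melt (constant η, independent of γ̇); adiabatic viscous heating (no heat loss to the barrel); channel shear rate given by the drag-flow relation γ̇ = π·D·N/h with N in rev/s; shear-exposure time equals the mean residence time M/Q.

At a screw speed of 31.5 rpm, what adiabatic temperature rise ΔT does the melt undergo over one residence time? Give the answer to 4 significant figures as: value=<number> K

value=89.22 K

Q_s = Q / 3600 = 97.6 / 3600 = 0.0271111 kg/s
t_res = M / Q_s = 3.87 / 0.0271111 = 142.746 s
Convert to SI: D = 0.0359 m, h = 0.00397 m, N = 31.5/60 = 0.525 rev/s
γ̇ = π D N / h = (π)(0.0359)(0.525) / 0.00397 = 14.9147 s⁻¹
ΔT = η·γ̇²·t_res / (ρ·cp) = 5681 · (14.9147)² · 142.746 / (1100 · 1838) = 89.2229 K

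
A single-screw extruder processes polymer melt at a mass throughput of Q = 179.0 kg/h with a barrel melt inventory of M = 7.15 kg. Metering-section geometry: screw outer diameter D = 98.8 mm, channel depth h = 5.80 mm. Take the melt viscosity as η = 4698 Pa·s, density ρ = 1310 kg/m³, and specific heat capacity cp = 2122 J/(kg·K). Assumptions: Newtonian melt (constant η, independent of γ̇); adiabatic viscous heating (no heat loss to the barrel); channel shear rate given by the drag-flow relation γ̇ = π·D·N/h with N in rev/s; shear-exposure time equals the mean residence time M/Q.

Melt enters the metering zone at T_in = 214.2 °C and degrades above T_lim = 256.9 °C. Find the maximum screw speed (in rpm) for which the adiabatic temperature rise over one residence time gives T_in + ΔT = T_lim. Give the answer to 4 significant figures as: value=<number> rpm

Convert throughput: Q = 179.0 kg/h = 179.0/3600 = 0.0497222 kg/s
t_res = M / Q_s = 7.15 ÷ 0.0497222 = 143.799 s
Convert to metres: D = 0.0988 m, h = 0.0058 m
ΔT_a = T_lim − T_in = 256.9 °C − 214.2 °C = 42.7 K
Invert ΔT = ηγ̇²t_res/(ρcp) for γ̇: γ̇_max² = ΔT_a ρ cp / (η t_res) = 42.7·1310·2122 / (4698·143.799) = 175.702 s⁻²
γ̇_max = √175.702 = 13.2553 s⁻¹
N_max = γ̇_max h / (πD) = 13.2553·0.0058/(π·0.0988) = 0.24769 rev/s → ×60 = 14.8614 rpm

value=14.86 rpm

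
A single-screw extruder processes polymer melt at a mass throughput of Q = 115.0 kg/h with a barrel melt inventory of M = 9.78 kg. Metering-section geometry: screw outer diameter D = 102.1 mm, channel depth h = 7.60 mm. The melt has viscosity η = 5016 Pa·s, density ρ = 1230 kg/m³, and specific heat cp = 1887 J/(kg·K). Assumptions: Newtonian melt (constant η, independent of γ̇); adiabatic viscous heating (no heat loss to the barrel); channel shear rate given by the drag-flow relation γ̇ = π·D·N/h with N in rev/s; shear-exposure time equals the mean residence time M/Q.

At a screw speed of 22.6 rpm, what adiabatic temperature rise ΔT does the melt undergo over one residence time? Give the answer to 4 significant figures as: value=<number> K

Convert throughput: Q = 115.0 kg/h = 115.0/3600 = 0.0319444 kg/s
t_res = M / Q_s = 9.78 ÷ 0.0319444 = 306.157 s
Convert to SI: D = 0.1021 m, h = 0.0076 m, N = 22.6/60 = 0.376667 rev/s
Shear rate: γ̇ = πDN/h = π·0.1021·0.376667/0.0076 = 15.8971 s⁻¹
Adiabatic rise: ΔT = η γ̇² t_res / (ρ cp) = 5016·(15.8971)²·306.157 / (1230·1887) = 167.21 K

value=167.2 K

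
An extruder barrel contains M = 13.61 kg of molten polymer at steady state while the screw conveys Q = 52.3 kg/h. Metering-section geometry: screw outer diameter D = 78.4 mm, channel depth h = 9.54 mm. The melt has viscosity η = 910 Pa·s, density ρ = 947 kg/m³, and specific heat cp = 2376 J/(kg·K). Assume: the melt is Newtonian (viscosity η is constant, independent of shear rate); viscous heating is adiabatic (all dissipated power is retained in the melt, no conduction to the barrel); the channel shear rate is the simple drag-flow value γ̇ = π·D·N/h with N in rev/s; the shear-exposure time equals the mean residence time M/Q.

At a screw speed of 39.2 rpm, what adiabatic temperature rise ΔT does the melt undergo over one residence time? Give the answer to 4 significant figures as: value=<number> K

Q_s = Q / 3600 = 52.3 / 3600 = 0.0145278 kg/s
Mean residence time: t_res = M/Q_s = 13.61 kg / 0.0145278 kg/s = 936.826 s
D = 78.4 mm = 0.0784 m;  h = 9.54 mm = 0.00954 m;  N = 39.2 rpm / 60 = 0.653333 rev/s
Shear rate: γ̇ = πDN/h = π·0.0784·0.653333/0.00954 = 16.8676 s⁻¹
ΔT = η·γ̇²·t_res/(ρ·cp) = [910 × 16.8676² × 936.826] / [947 × 2376] = 107.797 K

value=107.8 K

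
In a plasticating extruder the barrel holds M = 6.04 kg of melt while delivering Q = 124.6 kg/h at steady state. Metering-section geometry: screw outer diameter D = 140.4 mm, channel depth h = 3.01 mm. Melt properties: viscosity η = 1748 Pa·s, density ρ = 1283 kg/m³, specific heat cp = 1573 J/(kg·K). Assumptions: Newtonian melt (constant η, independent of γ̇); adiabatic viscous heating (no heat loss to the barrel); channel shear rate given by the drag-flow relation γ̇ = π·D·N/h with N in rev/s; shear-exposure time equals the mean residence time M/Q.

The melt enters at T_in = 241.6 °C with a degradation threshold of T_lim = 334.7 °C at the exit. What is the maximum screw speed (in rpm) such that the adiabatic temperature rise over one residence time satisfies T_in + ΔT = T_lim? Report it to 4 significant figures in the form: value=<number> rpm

Throughput in SI: Q_s = 124.6 kg/h ÷ 3600 s/h = 0.0346111 kg/s
t_res = M / Q_s = 6.04 / 0.0346111 = 174.51 s
Geometry in SI: D = 140.4 mm → 0.1404 m, h = 3.01 mm → 0.00301 m
ΔT_a = T_lim − T_in = 334.7 − 241.6 = 93.1 K
γ̇_max² = ΔT_a·ρ·cp/(η·t_res) = 93.1·1283·1573/(1748·174.51) = 615.945 s⁻²
γ̇_max = sqrt(615.945) = 24.8182 s⁻¹
N_max = γ̇_max·h / (π·D) = 24.8182 · 0.00301 / (π · 0.1404) = 0.169364 rev/s = 10.1618 rpm

value=10.16 rpm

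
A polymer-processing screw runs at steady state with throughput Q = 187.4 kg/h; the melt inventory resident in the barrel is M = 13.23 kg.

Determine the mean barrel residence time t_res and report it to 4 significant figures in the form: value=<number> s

Throughput in SI: Q_s = 187.4 kg/h ÷ 3600 s/h = 0.0520556 kg/s
Mean residence time: t_res = M/Q_s = 13.23 kg / 0.0520556 kg/s = 254.152 s

value=254.2 s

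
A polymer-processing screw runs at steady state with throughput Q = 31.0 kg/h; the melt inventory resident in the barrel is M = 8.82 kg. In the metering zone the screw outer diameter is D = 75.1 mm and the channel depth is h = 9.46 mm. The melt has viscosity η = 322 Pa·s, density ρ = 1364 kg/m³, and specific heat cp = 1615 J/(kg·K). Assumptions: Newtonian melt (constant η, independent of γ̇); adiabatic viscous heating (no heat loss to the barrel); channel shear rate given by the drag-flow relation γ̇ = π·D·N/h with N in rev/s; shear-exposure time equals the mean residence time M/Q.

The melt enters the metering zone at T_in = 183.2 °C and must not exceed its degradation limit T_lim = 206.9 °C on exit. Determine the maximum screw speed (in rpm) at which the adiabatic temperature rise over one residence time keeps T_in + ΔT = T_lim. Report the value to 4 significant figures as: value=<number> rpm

Q_s = Q / 3600 = 31.0 / 3600 = 0.00861111 kg/s
t_res = M / Q_s = 8.82 / 0.00861111 = 1024.26 s
D = 75.1 mm = 0.0751 m;  h = 9.46 mm = 0.00946 m
ΔT_a = T_lim − T_in = 206.9 − 183.2 = 23.7 K
Invert ΔT = ηγ̇²t_res/(ρcp) for γ̇: γ̇_max² = ΔT_a ρ cp / (η t_res) = 23.7·1364·1615 / (322·1024.26) = 158.296 s⁻²
Take the square root: γ̇_max = √(158.296) = 12.5816 s⁻¹
N_max = γ̇_max h / (πD) = 12.5816·0.00946/(π·0.0751) = 0.504471 rev/s → ×60 = 30.2683 rpm

value=30.27 rpm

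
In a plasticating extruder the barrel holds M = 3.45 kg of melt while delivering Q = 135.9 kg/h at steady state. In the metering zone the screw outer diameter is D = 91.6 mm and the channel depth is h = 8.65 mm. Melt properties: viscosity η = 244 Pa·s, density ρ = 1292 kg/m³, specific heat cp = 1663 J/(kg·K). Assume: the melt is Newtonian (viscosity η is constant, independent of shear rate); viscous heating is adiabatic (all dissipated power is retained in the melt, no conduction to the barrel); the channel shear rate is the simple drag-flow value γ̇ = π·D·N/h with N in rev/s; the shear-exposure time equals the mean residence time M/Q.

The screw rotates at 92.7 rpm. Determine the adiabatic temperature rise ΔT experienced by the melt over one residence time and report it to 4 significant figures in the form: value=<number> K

Q_s = Q / 3600 = 135.9 / 3600 = 0.03775 kg/s
t_res = M / Q_s = 3.45 / 0.03775 = 91.3907 s
Geometry in metres: D = 91.6 mm → 0.0916 m, h = 8.65 mm → 0.00865 m; screw speed N = 92.7 rpm = 1.545 rev/s
γ̇ = π D N / h = (π)(0.0916)(1.545) / 0.00865 = 51.3994 s⁻¹
Adiabatic rise: ΔT = η γ̇² t_res / (ρ cp) = 244·(51.3994)²·91.3907 / (1292·1663) = 27.4191 K

value=27.42 K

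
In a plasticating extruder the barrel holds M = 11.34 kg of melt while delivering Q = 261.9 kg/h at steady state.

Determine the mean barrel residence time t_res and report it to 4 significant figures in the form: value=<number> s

Q_s = Q / 3600 = 261.9 / 3600 = 0.07275 kg/s
t_res = M / Q_s = 11.34 / 0.07275 = 155.876 s

value=155.9 s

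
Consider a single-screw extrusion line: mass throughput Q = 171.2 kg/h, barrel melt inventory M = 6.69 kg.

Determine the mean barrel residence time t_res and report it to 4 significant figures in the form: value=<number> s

Throughput in SI: Q_s = 171.2 kg/h ÷ 3600 s/h = 0.0475556 kg/s
t_res = M / Q_s = 6.69 ÷ 0.0475556 = 140.678 s

value=140.7 s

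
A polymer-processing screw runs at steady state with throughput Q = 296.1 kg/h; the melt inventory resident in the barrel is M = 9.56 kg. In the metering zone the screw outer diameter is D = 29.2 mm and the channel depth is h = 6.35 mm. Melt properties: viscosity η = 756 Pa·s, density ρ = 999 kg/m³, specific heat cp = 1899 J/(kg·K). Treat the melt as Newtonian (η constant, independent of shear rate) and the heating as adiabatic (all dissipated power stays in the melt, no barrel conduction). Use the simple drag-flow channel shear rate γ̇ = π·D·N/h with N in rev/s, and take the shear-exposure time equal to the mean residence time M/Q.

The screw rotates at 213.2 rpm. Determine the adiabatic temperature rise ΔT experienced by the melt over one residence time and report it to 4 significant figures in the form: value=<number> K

value=122.1 K

Convert throughput: Q = 296.1 kg/h = 296.1/3600 = 0.08225 kg/s
Mean residence time: t_res = M/Q_s = 9.56 kg / 0.08225 kg/s = 116.231 s
D = 29.2 mm = 0.0292 m;  h = 6.35 mm = 0.00635 m;  N = 213.2 rpm / 60 = 3.55333 rev/s
Shear rate: γ̇ = πDN/h = π·0.0292·3.55333/0.00635 = 51.3328 s⁻¹
Adiabatic rise: ΔT = η γ̇² t_res / (ρ cp) = 756·(51.3328)²·116.231 / (999·1899) = 122.052 K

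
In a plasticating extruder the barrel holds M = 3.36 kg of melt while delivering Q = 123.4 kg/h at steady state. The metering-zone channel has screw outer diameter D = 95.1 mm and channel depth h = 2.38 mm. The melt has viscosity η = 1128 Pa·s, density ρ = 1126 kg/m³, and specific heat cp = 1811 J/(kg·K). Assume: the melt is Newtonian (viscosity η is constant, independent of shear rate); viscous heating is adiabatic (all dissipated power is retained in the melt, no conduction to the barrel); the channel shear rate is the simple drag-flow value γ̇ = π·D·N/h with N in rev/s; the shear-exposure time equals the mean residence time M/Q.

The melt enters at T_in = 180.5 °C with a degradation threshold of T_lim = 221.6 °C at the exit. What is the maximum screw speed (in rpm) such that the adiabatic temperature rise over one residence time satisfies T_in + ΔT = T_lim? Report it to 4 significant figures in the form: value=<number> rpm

value=13.16 rpm

Convert throughput: Q = 123.4 kg/h = 123.4/3600 = 0.0342778 kg/s
t_res = M / Q_s = 3.36 ÷ 0.0342778 = 98.0227 s
D = 95.1 mm = 0.0951 m;  h = 2.38 mm = 0.00238 m
ΔT_a = T_lim − T_in = 221.6 − 180.5 = 41.1 K
γ̇_max² = ΔT_a·ρ·cp/(η·t_res) = 41.1·1126·1811/(1128·98.0227) = 757.989 s⁻²
Take the square root: γ̇_max = √(757.989) = 27.5316 s⁻¹
N_max = γ̇_max h / (πD) = 27.5316·0.00238/(π·0.0951) = 0.21932 rev/s → ×60 = 13.1592 rpm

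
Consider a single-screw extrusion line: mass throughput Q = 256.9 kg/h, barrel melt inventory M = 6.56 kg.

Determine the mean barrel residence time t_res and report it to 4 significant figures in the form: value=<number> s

Convert throughput: Q = 256.9 kg/h = 256.9/3600 = 0.0713611 kg/s
t_res = M / Q_s = 6.56 ÷ 0.0713611 = 91.9268 s

value=91.93 s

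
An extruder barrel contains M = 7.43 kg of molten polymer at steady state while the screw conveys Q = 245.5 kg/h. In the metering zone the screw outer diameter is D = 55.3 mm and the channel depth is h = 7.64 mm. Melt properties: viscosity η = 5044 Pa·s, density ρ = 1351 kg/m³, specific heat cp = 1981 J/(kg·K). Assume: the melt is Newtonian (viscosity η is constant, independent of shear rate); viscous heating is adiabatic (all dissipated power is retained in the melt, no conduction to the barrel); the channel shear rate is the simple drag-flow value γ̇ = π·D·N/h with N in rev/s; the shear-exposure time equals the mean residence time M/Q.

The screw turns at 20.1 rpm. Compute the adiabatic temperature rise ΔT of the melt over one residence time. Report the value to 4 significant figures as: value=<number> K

value=11.92 K

Throughput in SI: Q_s = 245.5 kg/h ÷ 3600 s/h = 0.0681944 kg/s
t_res = M / Q_s = 7.43 ÷ 0.0681944 = 108.953 s
D = 55.3 mm = 0.0553 m;  h = 7.64 mm = 0.00764 m;  N = 20.1 rpm / 60 = 0.335 rev/s
Shear rate: γ̇ = πDN/h = π·0.0553·0.335/0.00764 = 7.61775 s⁻¹
Adiabatic rise: ΔT = η γ̇² t_res / (ρ cp) = 5044·(7.61775)²·108.953 / (1351·1981) = 11.9159 K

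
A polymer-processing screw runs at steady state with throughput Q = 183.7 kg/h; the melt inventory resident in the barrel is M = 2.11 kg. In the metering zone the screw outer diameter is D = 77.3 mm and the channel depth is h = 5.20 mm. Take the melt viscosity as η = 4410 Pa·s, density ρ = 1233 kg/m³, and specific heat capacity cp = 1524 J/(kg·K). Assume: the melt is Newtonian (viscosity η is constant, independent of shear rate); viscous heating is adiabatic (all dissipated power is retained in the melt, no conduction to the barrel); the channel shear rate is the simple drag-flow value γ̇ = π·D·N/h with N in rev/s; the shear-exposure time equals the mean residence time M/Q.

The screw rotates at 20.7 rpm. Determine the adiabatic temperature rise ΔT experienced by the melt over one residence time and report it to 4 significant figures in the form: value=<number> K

value=25.19 K

Throughput in SI: Q_s = 183.7 kg/h ÷ 3600 s/h = 0.0510278 kg/s
t_res = M / Q_s = 2.11 / 0.0510278 = 41.35 s
D = 77.3 mm = 0.0773 m;  h = 5.20 mm = 0.0052 m;  N = 20.7 rpm / 60 = 0.345 rev/s
Shear rate: γ̇ = πDN/h = π·0.0773·0.345/0.0052 = 16.1118 s⁻¹
ΔT = η·γ̇²·t_res / (ρ·cp) = 4410 · (16.1118)² · 41.35 / (1233 · 1524) = 25.1916 K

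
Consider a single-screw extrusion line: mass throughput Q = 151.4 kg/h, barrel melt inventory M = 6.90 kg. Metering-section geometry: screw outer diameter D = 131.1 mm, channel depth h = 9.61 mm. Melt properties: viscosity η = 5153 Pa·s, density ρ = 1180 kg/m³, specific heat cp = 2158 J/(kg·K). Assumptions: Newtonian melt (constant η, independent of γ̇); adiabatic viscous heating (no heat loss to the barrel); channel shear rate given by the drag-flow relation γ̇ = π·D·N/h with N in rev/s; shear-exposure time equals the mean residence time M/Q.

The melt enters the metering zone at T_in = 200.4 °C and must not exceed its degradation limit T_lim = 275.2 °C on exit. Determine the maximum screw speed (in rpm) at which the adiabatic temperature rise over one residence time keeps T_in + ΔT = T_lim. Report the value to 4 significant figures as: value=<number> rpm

value=21.01 rpm

Q_s = Q / 3600 = 151.4 / 3600 = 0.0420556 kg/s
Mean residence time: t_res = M/Q_s = 6.90 kg / 0.0420556 kg/s = 164.069 s
Geometry in SI: D = 131.1 mm → 0.1311 m, h = 9.61 mm → 0.00961 m
ΔT_a = T_lim − T_in = 275.2 − 200.4 = 74.8 K
γ̇_max² = ΔT_a·ρ·cp / (η·t_res) = [74.8 × 1180 × 2158] / [5153 × 164.069] = 225.294 s⁻²
Take the square root: γ̇_max = √(225.294) = 15.0098 s⁻¹
N_max = γ̇_max·h / (π·D) = 15.0098 · 0.00961 / (π · 0.1311) = 0.350224 rev/s = 21.0134 rpm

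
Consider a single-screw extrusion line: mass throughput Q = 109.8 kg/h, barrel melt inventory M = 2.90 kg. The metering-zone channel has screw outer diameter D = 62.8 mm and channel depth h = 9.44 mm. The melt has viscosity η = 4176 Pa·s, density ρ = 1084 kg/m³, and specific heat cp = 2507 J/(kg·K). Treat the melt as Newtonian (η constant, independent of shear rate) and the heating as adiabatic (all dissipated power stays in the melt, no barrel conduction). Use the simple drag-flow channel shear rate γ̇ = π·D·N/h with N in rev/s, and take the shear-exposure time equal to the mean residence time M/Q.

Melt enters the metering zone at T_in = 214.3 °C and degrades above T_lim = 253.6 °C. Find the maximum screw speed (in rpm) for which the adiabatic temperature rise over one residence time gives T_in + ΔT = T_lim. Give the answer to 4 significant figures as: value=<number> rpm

Q_s = Q / 3600 = 109.8 / 3600 = 0.0305 kg/s
Mean residence time: t_res = M/Q_s = 2.90 kg / 0.0305 kg/s = 95.082 s
Convert to metres: D = 0.0628 m, h = 0.00944 m
Allowable rise: ΔT_a = T_lim − T_in = 253.6 − 214.3 = 39.3 K
γ̇_max² = ΔT_a·ρ·cp/(η·t_res) = 39.3·1084·2507/(4176·95.082) = 268.978 s⁻²
γ̇_max = sqrt(268.978) = 16.4006 s⁻¹
Solve γ̇ = πDN/h for N: N_max = γ̇_max·h/(π·D) = 16.4006 × 0.00944 / (π × 0.0628) = 0.784732 rev/s = 47.0839 rpm

value=47.08 rpm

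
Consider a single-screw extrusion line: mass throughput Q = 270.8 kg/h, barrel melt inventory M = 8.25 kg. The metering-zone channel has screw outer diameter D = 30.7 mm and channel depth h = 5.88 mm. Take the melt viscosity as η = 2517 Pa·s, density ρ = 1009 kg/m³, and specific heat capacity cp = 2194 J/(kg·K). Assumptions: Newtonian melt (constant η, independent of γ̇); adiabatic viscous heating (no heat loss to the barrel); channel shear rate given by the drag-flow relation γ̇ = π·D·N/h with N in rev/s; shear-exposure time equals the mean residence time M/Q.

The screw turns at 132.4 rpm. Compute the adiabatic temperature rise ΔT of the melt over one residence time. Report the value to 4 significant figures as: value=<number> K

value=163.4 K

Throughput in SI: Q_s = 270.8 kg/h ÷ 3600 s/h = 0.0752222 kg/s
t_res = M / Q_s = 8.25 / 0.0752222 = 109.675 s
Geometry in metres: D = 30.7 mm → 0.0307 m, h = 5.88 mm → 0.00588 m; screw speed N = 132.4 rpm = 2.20667 rev/s
γ̇ = π·D·N / h = π · 0.0307 · 2.20667 / 0.00588 = 36.1949 s⁻¹
ΔT = η·γ̇²·t_res / (ρ·cp) = 2517 · (36.1949)² · 109.675 / (1009 · 2194) = 163.365 K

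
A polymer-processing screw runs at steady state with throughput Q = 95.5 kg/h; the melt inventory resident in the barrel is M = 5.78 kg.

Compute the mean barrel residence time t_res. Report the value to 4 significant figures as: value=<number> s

value=217.9 s

Convert throughput: Q = 95.5 kg/h = 95.5/3600 = 0.0265278 kg/s
t_res = M / Q_s = 5.78 / 0.0265278 = 217.885 s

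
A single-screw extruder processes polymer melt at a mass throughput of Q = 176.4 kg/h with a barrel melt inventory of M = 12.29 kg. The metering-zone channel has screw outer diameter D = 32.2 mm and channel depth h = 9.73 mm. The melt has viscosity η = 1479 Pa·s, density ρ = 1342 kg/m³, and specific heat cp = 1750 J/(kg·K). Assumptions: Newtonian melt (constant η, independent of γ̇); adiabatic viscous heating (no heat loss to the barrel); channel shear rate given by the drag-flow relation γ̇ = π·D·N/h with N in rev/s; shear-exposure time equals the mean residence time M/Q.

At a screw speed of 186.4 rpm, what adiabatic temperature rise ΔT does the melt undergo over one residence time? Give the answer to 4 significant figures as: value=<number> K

Convert throughput: Q = 176.4 kg/h = 176.4/3600 = 0.049 kg/s
t_res = M / Q_s = 12.29 / 0.049 = 250.816 s
Geometry in metres: D = 32.2 mm → 0.0322 m, h = 9.73 mm → 0.00973 m; screw speed N = 186.4 rpm = 3.10667 rev/s
γ̇ = π·D·N / h = π · 0.0322 · 3.10667 / 0.00973 = 32.2989 s⁻¹
Adiabatic rise: ΔT = η γ̇² t_res / (ρ cp) = 1479·(32.2989)²·250.816 / (1342·1750) = 164.782 K

value=164.8 K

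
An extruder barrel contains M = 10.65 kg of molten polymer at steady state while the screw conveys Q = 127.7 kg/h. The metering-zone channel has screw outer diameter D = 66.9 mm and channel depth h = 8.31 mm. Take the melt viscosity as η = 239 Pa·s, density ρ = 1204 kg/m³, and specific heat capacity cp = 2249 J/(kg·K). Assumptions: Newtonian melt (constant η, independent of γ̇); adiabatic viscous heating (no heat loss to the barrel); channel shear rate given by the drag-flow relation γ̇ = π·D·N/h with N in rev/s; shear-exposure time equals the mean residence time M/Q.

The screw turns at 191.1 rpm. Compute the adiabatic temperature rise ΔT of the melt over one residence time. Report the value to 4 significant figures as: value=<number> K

value=172.0 K

Convert throughput: Q = 127.7 kg/h = 127.7/3600 = 0.0354722 kg/s
t_res = M / Q_s = 10.65 ÷ 0.0354722 = 300.235 s
D = 66.9 mm = 0.0669 m;  h = 8.31 mm = 0.00831 m;  N = 191.1 rpm / 60 = 3.185 rev/s
γ̇ = π D N / h = (π)(0.0669)(3.185) / 0.00831 = 80.5535 s⁻¹
ΔT = η·γ̇²·t_res/(ρ·cp) = [239 × 80.5535² × 300.235] / [1204 × 2249] = 171.954 K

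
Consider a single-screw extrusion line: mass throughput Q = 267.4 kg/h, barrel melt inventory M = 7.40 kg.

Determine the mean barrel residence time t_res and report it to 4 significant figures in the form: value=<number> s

Throughput in SI: Q_s = 267.4 kg/h ÷ 3600 s/h = 0.0742778 kg/s
t_res = M / Q_s = 7.40 / 0.0742778 = 99.626 s

value=99.63 s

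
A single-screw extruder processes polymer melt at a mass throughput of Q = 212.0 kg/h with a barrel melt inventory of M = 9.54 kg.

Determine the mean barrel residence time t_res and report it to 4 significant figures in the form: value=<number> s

Q_s = Q / 3600 = 212.0 / 3600 = 0.0588889 kg/s
t_res = M / Q_s = 9.54 ÷ 0.0588889 = 162 s

value=162.0 s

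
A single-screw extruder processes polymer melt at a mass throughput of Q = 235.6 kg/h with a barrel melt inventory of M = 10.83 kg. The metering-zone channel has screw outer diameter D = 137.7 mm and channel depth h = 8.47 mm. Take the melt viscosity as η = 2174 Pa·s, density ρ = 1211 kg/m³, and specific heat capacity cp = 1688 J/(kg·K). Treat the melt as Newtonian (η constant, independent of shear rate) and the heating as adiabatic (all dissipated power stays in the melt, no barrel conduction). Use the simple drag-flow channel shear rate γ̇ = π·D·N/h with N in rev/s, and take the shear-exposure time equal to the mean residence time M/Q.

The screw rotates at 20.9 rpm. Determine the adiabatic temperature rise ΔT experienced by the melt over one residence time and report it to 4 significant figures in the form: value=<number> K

Throughput in SI: Q_s = 235.6 kg/h ÷ 3600 s/h = 0.0654444 kg/s
t_res = M / Q_s = 10.83 ÷ 0.0654444 = 165.484 s
D = 137.7 mm = 0.1377 m;  h = 8.47 mm = 0.00847 m;  N = 20.9 rpm / 60 = 0.348333 rev/s
Shear rate: γ̇ = πDN/h = π·0.1377·0.348333/0.00847 = 17.7908 s⁻¹
ΔT = η·γ̇²·t_res/(ρ·cp) = [2174 × 17.7908² × 165.484] / [1211 × 1688] = 55.7044 K

value=55.70 K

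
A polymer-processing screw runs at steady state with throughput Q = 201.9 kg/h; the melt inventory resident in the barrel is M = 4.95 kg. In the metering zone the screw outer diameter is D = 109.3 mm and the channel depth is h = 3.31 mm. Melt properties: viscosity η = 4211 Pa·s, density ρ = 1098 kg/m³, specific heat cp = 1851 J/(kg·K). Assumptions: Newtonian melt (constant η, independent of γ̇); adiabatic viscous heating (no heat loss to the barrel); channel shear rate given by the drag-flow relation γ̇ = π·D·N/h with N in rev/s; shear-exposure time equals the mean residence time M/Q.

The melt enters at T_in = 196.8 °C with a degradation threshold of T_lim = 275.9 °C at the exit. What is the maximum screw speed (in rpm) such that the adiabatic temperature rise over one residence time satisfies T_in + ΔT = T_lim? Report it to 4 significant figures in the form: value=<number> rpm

Throughput in SI: Q_s = 201.9 kg/h ÷ 3600 s/h = 0.0560833 kg/s
t_res = M / Q_s = 4.95 ÷ 0.0560833 = 88.2615 s
D = 109.3 mm = 0.1093 m;  h = 3.31 mm = 0.00331 m
Allowable rise: ΔT_a = T_lim − T_in = 275.9 − 196.8 = 79.1 K
Invert ΔT = ηγ̇²t_res/(ρcp) for γ̇: γ̇_max² = ΔT_a ρ cp / (η t_res) = 79.1·1098·1851 / (4211·88.2615) = 432.542 s⁻²
γ̇_max = √432.542 = 20.7977 s⁻¹
N_max = γ̇_max h / (πD) = 20.7977·0.00331/(π·0.1093) = 0.200481 rev/s → ×60 = 12.0288 rpm

value=12.03 rpm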